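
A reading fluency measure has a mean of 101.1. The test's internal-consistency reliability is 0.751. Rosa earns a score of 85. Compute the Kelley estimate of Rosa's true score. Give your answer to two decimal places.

T̂ = ρX + (1 − ρ)μ
  = 0.751 × 85 + 0.249 × 101.1
  = 63.835 + 25.1739
  = 89.009
  ≈ 89.01

89.01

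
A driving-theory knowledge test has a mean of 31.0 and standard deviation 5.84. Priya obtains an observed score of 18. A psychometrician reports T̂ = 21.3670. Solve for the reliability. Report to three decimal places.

0.741

T̂ = ρX + (1 − ρ)μ  ⇒  T̂ − μ = ρ(X − μ)
ρ = (T̂ − μ)/(X − μ) = (21.3670 − 31.0) / (18 − 31.0) = -9.6330 / -13.0 = 0.74100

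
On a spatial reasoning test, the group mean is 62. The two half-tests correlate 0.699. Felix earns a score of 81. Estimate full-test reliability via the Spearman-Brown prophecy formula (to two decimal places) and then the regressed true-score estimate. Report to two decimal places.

77.58

Spearman-Brown: ρ = 2r/(1 + r) = 2(0.699)/(1 + 0.699) = 1.3980/1.699 = 0.8228 → 0.82
T̂ = 0.82(81) + 0.18(62) = 66.42 + 11.16 = 77.580 → 77.58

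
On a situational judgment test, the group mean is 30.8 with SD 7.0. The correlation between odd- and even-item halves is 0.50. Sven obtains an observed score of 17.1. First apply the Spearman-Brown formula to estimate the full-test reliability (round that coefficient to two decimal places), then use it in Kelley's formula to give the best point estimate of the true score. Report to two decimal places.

21.62

Spearman-Brown: ρ = 2r/(1 + r) = 2(0.50)/(1 + 0.50) = 1.000/1.50 = 0.6667 → 0.67
T̂ = ρX + (1 − ρ)μ
  = 0.67 × 17.1 + 0.33 × 30.8
  = 11.457 + 10.164
  = 21.621
  ≈ 21.62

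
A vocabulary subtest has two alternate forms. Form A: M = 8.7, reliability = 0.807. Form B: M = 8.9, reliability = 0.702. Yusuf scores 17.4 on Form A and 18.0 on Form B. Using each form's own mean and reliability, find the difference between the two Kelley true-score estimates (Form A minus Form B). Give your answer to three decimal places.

0.433

T̂_A = 0.807(17.4) + 0.193(8.7) = 15.72090
T̂_B = 0.702(18.0) + 0.298(8.9) = 15.28820
T̂_A − T̂_B = 0.43270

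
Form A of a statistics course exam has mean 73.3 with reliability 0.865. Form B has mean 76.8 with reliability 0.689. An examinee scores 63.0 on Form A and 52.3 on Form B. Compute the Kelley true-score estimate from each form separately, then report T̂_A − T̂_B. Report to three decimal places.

T̂_A = 0.865(63.0) + 0.135(73.3) = 64.39050
T̂_B = 0.689(52.3) + 0.311(76.8) = 59.91950
T̂_A − T̂_B = 4.47100

4.471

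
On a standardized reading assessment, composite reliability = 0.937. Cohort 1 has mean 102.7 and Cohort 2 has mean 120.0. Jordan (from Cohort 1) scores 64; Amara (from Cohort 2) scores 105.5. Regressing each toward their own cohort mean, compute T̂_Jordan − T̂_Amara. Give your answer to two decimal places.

-39.98

T̂_Jordan = 0.937(64) + 0.063(102.7) = 66.4381
T̂_Amara = 0.937(105.5) + 0.063(120.0) = 106.4135
Difference = 66.4381 − 106.4135 = -39.9754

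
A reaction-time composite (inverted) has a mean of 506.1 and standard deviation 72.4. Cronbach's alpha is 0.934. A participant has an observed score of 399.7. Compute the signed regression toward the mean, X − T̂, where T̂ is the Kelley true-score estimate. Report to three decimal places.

-7.022

Kelley's formula gives T̂ = 0.934·399.7 + 0.066·506.1 = 373.3198 + 33.4026 = 406.72240.
X − T̂ = 399.7 − 406.7224 = -7.0224 → -7.022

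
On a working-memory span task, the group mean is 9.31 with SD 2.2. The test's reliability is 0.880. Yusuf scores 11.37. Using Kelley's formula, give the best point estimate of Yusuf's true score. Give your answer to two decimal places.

T̂ = ρX + (1 − ρ)μ
  = 0.880 × 11.37 + 0.120 × 9.31
  = 10.00560 + 1.11720
  = 11.123
  ≈ 11.12

11.12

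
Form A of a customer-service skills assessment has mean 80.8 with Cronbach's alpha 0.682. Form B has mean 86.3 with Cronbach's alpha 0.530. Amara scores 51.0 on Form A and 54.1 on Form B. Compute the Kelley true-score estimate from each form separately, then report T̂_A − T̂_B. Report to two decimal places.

-8.76

T̂_A = 0.682(51.0) + 0.318(80.8) = 60.4764
T̂_B = 0.530(54.1) + 0.470(86.3) = 69.2340
T̂_A − T̂_B = -8.7576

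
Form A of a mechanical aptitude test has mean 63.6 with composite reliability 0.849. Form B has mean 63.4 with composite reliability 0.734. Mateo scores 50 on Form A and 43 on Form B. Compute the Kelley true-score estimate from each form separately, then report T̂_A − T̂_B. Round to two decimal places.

3.63

T̂_A = 0.849(50) + 0.151(63.6) = 52.0536
T̂_B = 0.734(43) + 0.266(63.4) = 48.4264
T̂_A − T̂_B = 3.6272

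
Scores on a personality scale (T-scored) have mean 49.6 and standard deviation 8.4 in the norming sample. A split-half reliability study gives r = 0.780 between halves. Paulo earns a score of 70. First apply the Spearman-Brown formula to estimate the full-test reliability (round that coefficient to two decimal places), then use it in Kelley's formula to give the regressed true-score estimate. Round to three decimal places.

Spearman-Brown: ρ = 2r/(1 + r) = 2(0.780)/(1 + 0.780) = 1.5600/1.780 = 0.8764 → 0.88
T̂ = ρX + (1 − ρ)μ
  = 0.88 × 70 + 0.12 × 49.6
  = 61.60 + 5.952
  = 67.5520
  ≈ 67.552

67.552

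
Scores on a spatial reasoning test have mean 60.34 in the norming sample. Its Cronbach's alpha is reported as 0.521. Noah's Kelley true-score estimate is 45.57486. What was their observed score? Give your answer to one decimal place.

32.0

T̂ = ρX + (1 − ρ)μ  ⇒  X = (T̂ − (1 − ρ)μ) / ρ
X = (45.57486 − 0.479 × 60.34) / 0.521 = (45.57486 − 28.90286) / 0.521 = 16.67200 / 0.521 = 32.000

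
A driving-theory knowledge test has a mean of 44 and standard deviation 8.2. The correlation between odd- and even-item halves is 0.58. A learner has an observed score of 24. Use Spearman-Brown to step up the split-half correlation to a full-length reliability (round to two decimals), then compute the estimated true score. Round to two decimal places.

29.40

Spearman-Brown: ρ = 2r/(1 + r) = 2(0.58)/(1 + 0.58) = 1.160/1.58 = 0.7342 → 0.73
Kelley's formula gives T̂ = 0.73·24 + 0.27·44 = 17.52 + 11.88 = 29.400.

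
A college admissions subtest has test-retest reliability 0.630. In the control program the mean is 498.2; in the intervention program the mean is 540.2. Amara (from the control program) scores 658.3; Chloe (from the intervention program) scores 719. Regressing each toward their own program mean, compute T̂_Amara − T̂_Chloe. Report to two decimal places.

-53.78

T̂_Amara = 0.630(658.3) + 0.370(498.2) = 599.0630
T̂_Chloe = 0.630(719) + 0.370(540.2) = 652.8440
Difference = 599.0630 − 652.8440 = -53.7810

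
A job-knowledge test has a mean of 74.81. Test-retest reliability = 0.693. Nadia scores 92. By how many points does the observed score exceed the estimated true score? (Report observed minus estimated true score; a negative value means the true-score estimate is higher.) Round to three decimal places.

T̂ = ρX + (1 − ρ)μ
  = 0.693 × 92 + 0.307 × 74.81
  = 63.756 + 22.96667
  = 86.72267
  ≈ 86.7227
X − T̂ = 92 − 86.7227 = 5.2773 → 5.277

5.277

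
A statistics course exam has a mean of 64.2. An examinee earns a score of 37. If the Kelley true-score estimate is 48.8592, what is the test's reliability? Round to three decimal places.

T̂ = ρX + (1 − ρ)μ  ⇒  T̂ − μ = ρ(X − μ)
ρ = (T̂ − μ)/(X − μ) = (48.8592 − 64.2) / (37 − 64.2) = -15.3408 / -27.2 = 0.56400

0.564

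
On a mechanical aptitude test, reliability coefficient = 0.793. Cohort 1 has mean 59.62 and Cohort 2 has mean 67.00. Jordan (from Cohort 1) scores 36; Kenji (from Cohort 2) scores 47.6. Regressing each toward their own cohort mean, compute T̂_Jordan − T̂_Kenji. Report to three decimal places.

-10.726

T̂_Jordan = 0.793(36) + 0.207(59.62) = 40.88934
T̂_Kenji = 0.793(47.6) + 0.207(67.00) = 51.61580
Difference = 40.88934 − 51.61580 = -10.72646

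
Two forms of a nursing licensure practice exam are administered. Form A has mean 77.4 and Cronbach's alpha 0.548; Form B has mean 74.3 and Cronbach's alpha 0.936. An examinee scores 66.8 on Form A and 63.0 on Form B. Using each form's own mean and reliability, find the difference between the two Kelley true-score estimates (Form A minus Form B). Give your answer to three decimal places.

7.868

T̂_A = 0.548(66.8) + 0.452(77.4) = 71.59120
T̂_B = 0.936(63.0) + 0.064(74.3) = 63.72320
T̂_A − T̂_B = 7.86800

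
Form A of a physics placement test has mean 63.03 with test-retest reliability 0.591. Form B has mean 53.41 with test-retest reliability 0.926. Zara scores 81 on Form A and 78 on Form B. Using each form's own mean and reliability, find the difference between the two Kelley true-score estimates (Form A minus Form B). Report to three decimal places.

T̂_A = 0.591(81) + 0.409(63.03) = 73.65027
T̂_B = 0.926(78) + 0.074(53.41) = 76.18034
T̂_A − T̂_B = -2.53007

-2.530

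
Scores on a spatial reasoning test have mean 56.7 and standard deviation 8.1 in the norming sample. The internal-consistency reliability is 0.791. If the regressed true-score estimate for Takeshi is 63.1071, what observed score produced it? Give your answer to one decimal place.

T̂ = ρX + (1 − ρ)μ  ⇒  X = (T̂ − (1 − ρ)μ) / ρ
X = (63.1071 − 0.209 × 56.7) / 0.791 = (63.1071 − 11.8503) / 0.791 = 51.2568 / 0.791 = 64.800

64.8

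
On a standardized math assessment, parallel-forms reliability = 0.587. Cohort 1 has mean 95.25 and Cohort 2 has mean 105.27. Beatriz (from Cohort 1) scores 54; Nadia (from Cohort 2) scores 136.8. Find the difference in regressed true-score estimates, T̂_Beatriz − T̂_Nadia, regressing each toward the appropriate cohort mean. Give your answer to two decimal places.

T̂_Beatriz = 0.587(54) + 0.413(95.25) = 71.0362
T̂_Nadia = 0.587(136.8) + 0.413(105.27) = 123.7781
Difference = 71.0362 − 123.7781 = -52.7419

-52.74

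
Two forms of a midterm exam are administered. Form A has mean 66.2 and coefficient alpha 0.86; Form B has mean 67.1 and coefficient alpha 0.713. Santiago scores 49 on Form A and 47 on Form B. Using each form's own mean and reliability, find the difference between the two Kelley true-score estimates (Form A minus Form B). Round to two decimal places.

T̂_A = 0.86(49) + 0.14(66.2) = 51.4080
T̂_B = 0.713(47) + 0.287(67.1) = 52.7687
T̂_A − T̂_B = -1.3607

-1.36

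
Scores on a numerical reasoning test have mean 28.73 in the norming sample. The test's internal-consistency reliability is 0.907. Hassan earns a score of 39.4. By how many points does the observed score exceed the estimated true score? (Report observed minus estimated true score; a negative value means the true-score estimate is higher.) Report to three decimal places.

0.992

Regress the observed score toward the mean by the unreliability: T̂ = 0.907·39.4 + 0.093·28.73 = 35.7358 + 2.67189 = 38.40769.
X − T̂ = 39.4 − 38.4077 = 0.9923 → 0.992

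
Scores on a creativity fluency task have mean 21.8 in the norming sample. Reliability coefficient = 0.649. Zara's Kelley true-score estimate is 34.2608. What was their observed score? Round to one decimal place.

T̂ = ρX + (1 − ρ)μ  ⇒  X = (T̂ − (1 − ρ)μ) / ρ
X = (34.2608 − 0.351 × 21.8) / 0.649 = (34.2608 − 7.6518) / 0.649 = 26.6090 / 0.649 = 41.000

41.0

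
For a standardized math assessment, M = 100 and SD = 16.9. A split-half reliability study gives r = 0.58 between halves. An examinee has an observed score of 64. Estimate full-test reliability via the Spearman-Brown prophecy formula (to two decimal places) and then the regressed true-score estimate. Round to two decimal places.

73.72

Spearman-Brown: ρ = 2r/(1 + r) = 2(0.58)/(1 + 0.58) = 1.160/1.58 = 0.7342 → 0.73
T̂ = 0.73(64) + 0.27(100) = 46.72 + 27.00 = 73.720 → 73.72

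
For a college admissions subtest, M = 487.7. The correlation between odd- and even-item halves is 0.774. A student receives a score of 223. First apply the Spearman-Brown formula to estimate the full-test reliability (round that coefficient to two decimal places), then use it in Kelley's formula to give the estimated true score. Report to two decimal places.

257.41

Spearman-Brown: ρ = 2r/(1 + r) = 2(0.774)/(1 + 0.774) = 1.5480/1.774 = 0.8726 → 0.87
Regress the observed score toward the mean by the unreliability: T̂ = 0.87·223 + 0.13·487.7 = 194.01 + 63.401 = 257.411.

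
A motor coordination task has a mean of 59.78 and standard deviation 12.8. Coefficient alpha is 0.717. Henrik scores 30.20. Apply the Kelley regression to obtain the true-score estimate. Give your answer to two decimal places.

38.57

Kelley's formula gives T̂ = 0.717·30.20 + 0.283·59.78 = 21.65340 + 16.91774 = 38.571.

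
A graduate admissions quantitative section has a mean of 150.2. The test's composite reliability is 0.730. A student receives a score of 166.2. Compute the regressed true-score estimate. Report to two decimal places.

161.88

T̂ = ρX + (1 − ρ)μ
  = 0.730 × 166.2 + 0.270 × 150.2
  = 121.3260 + 40.5540
  = 161.880
  ≈ 161.88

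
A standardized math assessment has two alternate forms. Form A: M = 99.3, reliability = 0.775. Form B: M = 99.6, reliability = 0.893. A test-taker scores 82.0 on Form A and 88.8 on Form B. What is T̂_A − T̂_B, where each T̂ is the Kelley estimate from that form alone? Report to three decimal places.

-4.063

T̂_A = 0.775(82.0) + 0.225(99.3) = 85.89250
T̂_B = 0.893(88.8) + 0.107(99.6) = 89.95560
T̂_A − T̂_B = -4.06310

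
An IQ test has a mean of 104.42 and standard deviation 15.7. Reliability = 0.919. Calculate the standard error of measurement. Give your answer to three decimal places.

SEM = SD · √(1 − ρ) = 15.7 × √0.081 = 15.7 × 0.2846 = 4.4683

4.468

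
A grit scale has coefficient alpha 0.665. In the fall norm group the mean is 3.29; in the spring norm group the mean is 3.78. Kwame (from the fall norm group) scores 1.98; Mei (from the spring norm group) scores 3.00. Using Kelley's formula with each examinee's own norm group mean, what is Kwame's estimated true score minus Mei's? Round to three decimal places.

T̂_Kwame = 0.665(1.98) + 0.335(3.29) = 2.41885
T̂_Mei = 0.665(3.00) + 0.335(3.78) = 3.26130
Difference = 2.41885 − 3.26130 = -0.84245

-0.842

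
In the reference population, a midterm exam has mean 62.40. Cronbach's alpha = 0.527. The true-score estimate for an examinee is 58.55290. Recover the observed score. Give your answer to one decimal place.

T̂ = ρX + (1 − ρ)μ  ⇒  X = (T̂ − (1 − ρ)μ) / ρ
X = (58.55290 − 0.473 × 62.40) / 0.527 = (58.55290 − 29.51520) / 0.527 = 29.03770 / 0.527 = 55.100

55.1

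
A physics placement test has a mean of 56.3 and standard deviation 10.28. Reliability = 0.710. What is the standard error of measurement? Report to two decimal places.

SEM = SD · √(1 − ρ) = 10.28 × √0.290 = 10.28 × 0.5385 = 5.536

5.54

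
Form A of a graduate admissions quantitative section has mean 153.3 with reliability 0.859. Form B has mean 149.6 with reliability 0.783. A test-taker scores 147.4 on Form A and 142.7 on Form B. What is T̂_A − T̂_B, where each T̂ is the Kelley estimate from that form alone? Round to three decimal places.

T̂_A = 0.859(147.4) + 0.141(153.3) = 148.23190
T̂_B = 0.783(142.7) + 0.217(149.6) = 144.19730
T̂_A − T̂_B = 4.03460

4.035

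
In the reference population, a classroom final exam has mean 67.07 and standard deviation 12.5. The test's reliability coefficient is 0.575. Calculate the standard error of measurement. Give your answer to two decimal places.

SEM = SD · √(1 − ρ) = 12.5 × √0.425 = 12.5 × 0.6519 = 8.149

8.15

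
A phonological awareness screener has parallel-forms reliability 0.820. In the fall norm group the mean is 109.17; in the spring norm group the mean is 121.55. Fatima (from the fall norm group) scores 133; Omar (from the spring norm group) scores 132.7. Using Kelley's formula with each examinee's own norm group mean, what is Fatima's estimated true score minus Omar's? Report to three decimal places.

-1.982

T̂_Fatima = 0.820(133) + 0.180(109.17) = 128.71060
T̂_Omar = 0.820(132.7) + 0.180(121.55) = 130.69300
Difference = 128.71060 − 130.69300 = -1.98240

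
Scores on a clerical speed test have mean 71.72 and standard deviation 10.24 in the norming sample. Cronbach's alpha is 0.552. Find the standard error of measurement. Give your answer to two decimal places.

6.85

SEM = SD · √(1 − ρ) = 10.24 × √0.448 = 10.24 × 0.6693 = 6.854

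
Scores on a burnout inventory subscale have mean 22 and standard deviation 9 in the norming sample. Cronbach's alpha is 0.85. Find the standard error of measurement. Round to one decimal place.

SEM = SD · √(1 − ρ) = 9 × √0.15 = 9 × 0.3873 = 3.486

3.5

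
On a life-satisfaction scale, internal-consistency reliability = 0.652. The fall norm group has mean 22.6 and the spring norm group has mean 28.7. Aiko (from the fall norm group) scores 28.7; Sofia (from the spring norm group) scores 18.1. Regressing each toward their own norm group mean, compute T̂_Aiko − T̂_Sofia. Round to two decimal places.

T̂_Aiko = 0.652(28.7) + 0.348(22.6) = 26.5772
T̂_Sofia = 0.652(18.1) + 0.348(28.7) = 21.7888
Difference = 26.5772 − 21.7888 = 4.7884

4.79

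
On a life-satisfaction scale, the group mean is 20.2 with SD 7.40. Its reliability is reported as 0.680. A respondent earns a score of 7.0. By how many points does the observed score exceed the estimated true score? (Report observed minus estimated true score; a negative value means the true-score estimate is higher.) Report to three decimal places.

-4.224

T̂ = 0.680(7.0) + 0.320(20.2) = 4.7600 + 6.4640 = 11.22400 → 11.2240
X − T̂ = 7.0 − 11.2240 = -4.2240 → -4.224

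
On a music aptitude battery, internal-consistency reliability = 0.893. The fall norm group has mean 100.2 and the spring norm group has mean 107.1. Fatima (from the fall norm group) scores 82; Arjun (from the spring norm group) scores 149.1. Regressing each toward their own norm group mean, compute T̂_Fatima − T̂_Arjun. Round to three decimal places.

-60.659

T̂_Fatima = 0.893(82) + 0.107(100.2) = 83.94740
T̂_Arjun = 0.893(149.1) + 0.107(107.1) = 144.60600
Difference = 83.94740 − 144.60600 = -60.65860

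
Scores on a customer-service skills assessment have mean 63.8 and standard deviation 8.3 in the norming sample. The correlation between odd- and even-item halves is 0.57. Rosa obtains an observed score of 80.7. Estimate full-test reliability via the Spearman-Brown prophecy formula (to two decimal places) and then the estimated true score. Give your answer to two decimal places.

Spearman-Brown: ρ = 2r/(1 + r) = 2(0.57)/(1 + 0.57) = 1.140/1.57 = 0.7261 → 0.73
T̂ = ρX + (1 − ρ)μ
  = 0.73 × 80.7 + 0.27 × 63.8
  = 58.911 + 17.226
  = 76.137
  ≈ 76.14

76.14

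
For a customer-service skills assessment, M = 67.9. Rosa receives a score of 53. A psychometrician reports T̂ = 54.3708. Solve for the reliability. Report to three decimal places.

T̂ = ρX + (1 − ρ)μ  ⇒  T̂ − μ = ρ(X − μ)
ρ = (T̂ − μ)/(X − μ) = (54.3708 − 67.9) / (53 − 67.9) = -13.5292 / -14.9 = 0.90800

0.908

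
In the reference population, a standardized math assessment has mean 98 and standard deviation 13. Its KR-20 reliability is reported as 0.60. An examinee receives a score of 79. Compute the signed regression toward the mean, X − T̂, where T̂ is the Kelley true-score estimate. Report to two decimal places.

T̂ = 0.60(79) + 0.40(98) = 47.40 + 39.20 = 86.6000 → 86.600
X − T̂ = 79 − 86.600 = -7.600 → -7.60

-7.60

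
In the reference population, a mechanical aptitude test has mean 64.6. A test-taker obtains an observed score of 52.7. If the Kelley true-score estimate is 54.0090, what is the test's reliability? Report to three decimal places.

0.890

T̂ = ρX + (1 − ρ)μ  ⇒  T̂ − μ = ρ(X − μ)
ρ = (T̂ − μ)/(X − μ) = (54.0090 − 64.6) / (52.7 − 64.6) = -10.5910 / -11.9 = 0.89000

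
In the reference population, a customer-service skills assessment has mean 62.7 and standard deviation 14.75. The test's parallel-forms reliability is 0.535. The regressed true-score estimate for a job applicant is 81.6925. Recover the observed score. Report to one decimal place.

98.2

T̂ = ρX + (1 − ρ)μ  ⇒  X = (T̂ − (1 − ρ)μ) / ρ
X = (81.6925 − 0.465 × 62.7) / 0.535 = (81.6925 − 29.1555) / 0.535 = 52.5370 / 0.535 = 98.200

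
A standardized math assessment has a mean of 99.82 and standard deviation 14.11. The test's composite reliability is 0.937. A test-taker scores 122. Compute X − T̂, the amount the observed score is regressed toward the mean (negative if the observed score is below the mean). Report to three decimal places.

1.397

T̂ = ρX + (1 − ρ)μ
  = 0.937 × 122 + 0.063 × 99.82
  = 114.314 + 6.28866
  = 120.60266
  ≈ 120.6027
X − T̂ = 122 − 120.6027 = 1.3973 → 1.397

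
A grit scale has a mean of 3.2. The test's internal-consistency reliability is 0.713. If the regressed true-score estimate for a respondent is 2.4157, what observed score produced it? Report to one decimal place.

T̂ = ρX + (1 − ρ)μ  ⇒  X = (T̂ − (1 − ρ)μ) / ρ
X = (2.4157 − 0.287 × 3.2) / 0.713 = (2.4157 − 0.9184) / 0.713 = 1.4973 / 0.713 = 2.100

2.1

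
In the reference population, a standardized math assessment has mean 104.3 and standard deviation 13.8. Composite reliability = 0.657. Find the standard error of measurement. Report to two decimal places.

SEM = SD · √(1 − ρ) = 13.8 × √0.343 = 13.8 × 0.5857 = 8.082

8.08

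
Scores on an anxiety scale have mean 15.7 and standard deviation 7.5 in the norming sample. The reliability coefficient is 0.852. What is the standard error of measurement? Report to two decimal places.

2.89

SEM = SD · √(1 − ρ) = 7.5 × √0.148 = 7.5 × 0.3847 = 2.885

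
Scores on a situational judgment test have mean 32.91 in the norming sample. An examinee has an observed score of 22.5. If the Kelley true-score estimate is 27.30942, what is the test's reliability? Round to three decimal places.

0.538

T̂ = ρX + (1 − ρ)μ  ⇒  T̂ − μ = ρ(X − μ)
ρ = (T̂ − μ)/(X − μ) = (27.30942 − 32.91) / (22.5 − 32.91) = -5.60058 / -10.41 = 0.53800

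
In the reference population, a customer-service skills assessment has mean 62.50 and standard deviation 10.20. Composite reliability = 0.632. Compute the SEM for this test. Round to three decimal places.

6.188

SEM = SD · √(1 − ρ) = 10.20 × √0.368 = 10.20 × 0.6066 = 6.1876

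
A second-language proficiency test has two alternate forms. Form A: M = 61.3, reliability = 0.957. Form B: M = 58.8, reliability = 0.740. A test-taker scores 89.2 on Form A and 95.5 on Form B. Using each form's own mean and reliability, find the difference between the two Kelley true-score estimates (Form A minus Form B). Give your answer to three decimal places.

2.042

T̂_A = 0.957(89.2) + 0.043(61.3) = 88.00030
T̂_B = 0.740(95.5) + 0.260(58.8) = 85.95800
T̂_A − T̂_B = 2.04230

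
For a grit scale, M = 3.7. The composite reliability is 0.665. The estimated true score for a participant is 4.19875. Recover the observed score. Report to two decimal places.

T̂ = ρX + (1 − ρ)μ  ⇒  X = (T̂ − (1 − ρ)μ) / ρ
X = (4.19875 − 0.335 × 3.7) / 0.665 = (4.19875 − 1.2395) / 0.665 = 2.95925 / 0.665 = 4.4500

4.45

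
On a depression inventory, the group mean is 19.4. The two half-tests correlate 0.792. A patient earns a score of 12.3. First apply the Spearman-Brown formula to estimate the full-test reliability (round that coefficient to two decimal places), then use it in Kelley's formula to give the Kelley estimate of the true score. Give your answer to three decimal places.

Spearman-Brown: ρ = 2r/(1 + r) = 2(0.792)/(1 + 0.792) = 1.5840/1.792 = 0.8839 → 0.88
T̂ = ρX + (1 − ρ)μ
  = 0.88 × 12.3 + 0.12 × 19.4
  = 10.824 + 2.328
  = 13.1520
  ≈ 13.152

13.152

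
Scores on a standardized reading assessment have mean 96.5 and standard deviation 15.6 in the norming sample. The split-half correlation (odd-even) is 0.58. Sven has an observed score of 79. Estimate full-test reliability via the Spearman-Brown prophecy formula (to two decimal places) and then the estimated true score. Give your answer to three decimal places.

Spearman-Brown: ρ = 2r/(1 + r) = 2(0.58)/(1 + 0.58) = 1.160/1.58 = 0.7342 → 0.73
T̂ = 0.73(79) + 0.27(96.5) = 57.67 + 26.055 = 83.7250 → 83.725

83.725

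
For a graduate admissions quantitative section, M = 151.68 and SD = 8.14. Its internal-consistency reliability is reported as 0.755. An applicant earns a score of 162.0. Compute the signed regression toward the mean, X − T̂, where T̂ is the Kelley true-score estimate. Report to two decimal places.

T̂ = ρX + (1 − ρ)μ
  = 0.755 × 162.0 + 0.245 × 151.68
  = 122.3100 + 37.16160
  = 159.4716
  ≈ 159.472
X − T̂ = 162.0 − 159.472 = 2.528 → 2.53

2.53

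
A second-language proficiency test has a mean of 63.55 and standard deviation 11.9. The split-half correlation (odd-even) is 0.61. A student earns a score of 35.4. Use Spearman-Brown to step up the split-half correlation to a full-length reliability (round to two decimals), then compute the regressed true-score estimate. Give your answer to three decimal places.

42.156

Spearman-Brown: ρ = 2r/(1 + r) = 2(0.61)/(1 + 0.61) = 1.220/1.61 = 0.7578 → 0.76
Regress the observed score toward the mean by the unreliability: T̂ = 0.76·35.4 + 0.24·63.55 = 26.904 + 15.2520 = 42.1560.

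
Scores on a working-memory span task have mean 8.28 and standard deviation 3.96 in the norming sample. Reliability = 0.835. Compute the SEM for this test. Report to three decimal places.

SEM = SD · √(1 − ρ) = 3.96 × √0.165 = 3.96 × 0.4062 = 1.6086

1.609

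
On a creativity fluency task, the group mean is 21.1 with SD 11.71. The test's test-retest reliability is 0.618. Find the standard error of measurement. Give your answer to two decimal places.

SEM = SD · √(1 − ρ) = 11.71 × √0.382 = 11.71 × 0.6181 = 7.237

7.24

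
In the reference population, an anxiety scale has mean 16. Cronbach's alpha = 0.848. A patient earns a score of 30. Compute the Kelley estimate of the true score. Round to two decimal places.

27.87

T̂ = ρX + (1 − ρ)μ
  = 0.848 × 30 + 0.152 × 16
  = 25.440 + 2.432
  = 27.872
  ≈ 27.87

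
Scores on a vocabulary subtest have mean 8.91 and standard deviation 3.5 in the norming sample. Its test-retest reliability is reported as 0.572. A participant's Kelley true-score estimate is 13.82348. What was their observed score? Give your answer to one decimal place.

17.5

T̂ = ρX + (1 − ρ)μ  ⇒  X = (T̂ − (1 − ρ)μ) / ρ
X = (13.82348 − 0.428 × 8.91) / 0.572 = (13.82348 − 3.81348) / 0.572 = 10.01000 / 0.572 = 17.500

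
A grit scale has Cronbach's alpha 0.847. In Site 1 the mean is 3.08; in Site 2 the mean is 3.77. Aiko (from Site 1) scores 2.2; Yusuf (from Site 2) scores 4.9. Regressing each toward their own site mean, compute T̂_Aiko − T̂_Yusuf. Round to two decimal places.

T̂_Aiko = 0.847(2.2) + 0.153(3.08) = 2.3346
T̂_Yusuf = 0.847(4.9) + 0.153(3.77) = 4.7271
Difference = 2.3346 − 4.7271 = -2.3925

-2.39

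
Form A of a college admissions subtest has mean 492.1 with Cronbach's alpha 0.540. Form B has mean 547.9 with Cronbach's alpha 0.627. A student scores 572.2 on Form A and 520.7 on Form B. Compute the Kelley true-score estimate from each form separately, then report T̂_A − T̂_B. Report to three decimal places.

4.508

T̂_A = 0.540(572.2) + 0.460(492.1) = 535.35400
T̂_B = 0.627(520.7) + 0.373(547.9) = 530.84560
T̂_A − T̂_B = 4.50840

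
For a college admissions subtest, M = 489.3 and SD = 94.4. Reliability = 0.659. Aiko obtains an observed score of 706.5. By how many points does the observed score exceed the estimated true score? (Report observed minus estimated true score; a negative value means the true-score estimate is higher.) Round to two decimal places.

74.07

T̂ = 0.659(706.5) + 0.341(489.3) = 465.5835 + 166.8513 = 632.4348 → 632.435
X − T̂ = 706.5 − 632.435 = 74.065 → 74.07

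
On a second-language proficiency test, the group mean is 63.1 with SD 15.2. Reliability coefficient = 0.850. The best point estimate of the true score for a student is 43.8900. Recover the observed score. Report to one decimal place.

40.5

T̂ = ρX + (1 − ρ)μ  ⇒  X = (T̂ − (1 − ρ)μ) / ρ
X = (43.8900 − 0.150 × 63.1) / 0.850 = (43.8900 − 9.4650) / 0.850 = 34.4250 / 0.850 = 40.500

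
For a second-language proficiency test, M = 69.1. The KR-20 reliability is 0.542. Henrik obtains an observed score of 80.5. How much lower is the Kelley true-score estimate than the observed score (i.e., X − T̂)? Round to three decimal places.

5.221

T̂ = 0.542(80.5) + 0.458(69.1) = 43.6310 + 31.6478 = 75.27880 → 75.2788
X − T̂ = 80.5 − 75.2788 = 5.2212 → 5.221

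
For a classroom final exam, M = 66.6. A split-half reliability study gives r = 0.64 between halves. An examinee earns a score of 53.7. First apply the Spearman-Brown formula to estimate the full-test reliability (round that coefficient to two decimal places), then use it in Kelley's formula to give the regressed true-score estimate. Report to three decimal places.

Spearman-Brown: ρ = 2r/(1 + r) = 2(0.64)/(1 + 0.64) = 1.280/1.64 = 0.7805 → 0.78
Kelley's formula gives T̂ = 0.78·53.7 + 0.22·66.6 = 41.886 + 14.652 = 56.5380.

56.538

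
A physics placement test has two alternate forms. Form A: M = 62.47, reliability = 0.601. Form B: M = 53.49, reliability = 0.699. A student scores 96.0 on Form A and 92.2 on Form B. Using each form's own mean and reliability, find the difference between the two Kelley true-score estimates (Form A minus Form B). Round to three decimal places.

T̂_A = 0.601(96.0) + 0.399(62.47) = 82.62153
T̂_B = 0.699(92.2) + 0.301(53.49) = 80.54829
T̂_A − T̂_B = 2.07324

2.073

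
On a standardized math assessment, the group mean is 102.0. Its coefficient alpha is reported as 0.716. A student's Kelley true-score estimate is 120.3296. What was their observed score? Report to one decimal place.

127.6

T̂ = ρX + (1 − ρ)μ  ⇒  X = (T̂ − (1 − ρ)μ) / ρ
X = (120.3296 − 0.284 × 102.0) / 0.716 = (120.3296 − 28.9680) / 0.716 = 91.3616 / 0.716 = 127.600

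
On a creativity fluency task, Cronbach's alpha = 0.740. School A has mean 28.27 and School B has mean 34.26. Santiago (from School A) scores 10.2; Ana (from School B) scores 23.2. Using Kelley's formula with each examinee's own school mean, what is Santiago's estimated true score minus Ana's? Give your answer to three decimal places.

-11.177

T̂_Santiago = 0.740(10.2) + 0.260(28.27) = 14.89820
T̂_Ana = 0.740(23.2) + 0.260(34.26) = 26.07560
Difference = 14.89820 − 26.07560 = -11.17740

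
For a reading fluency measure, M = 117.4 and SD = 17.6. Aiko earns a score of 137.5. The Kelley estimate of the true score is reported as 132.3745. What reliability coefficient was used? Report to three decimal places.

0.745

T̂ = ρX + (1 − ρ)μ  ⇒  T̂ − μ = ρ(X − μ)
ρ = (T̂ − μ)/(X − μ) = (132.3745 − 117.4) / (137.5 − 117.4) = 14.9745 / 20.1 = 0.74500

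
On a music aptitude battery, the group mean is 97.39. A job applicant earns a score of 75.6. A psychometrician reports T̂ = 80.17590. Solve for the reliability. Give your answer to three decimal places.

T̂ = ρX + (1 − ρ)μ  ⇒  T̂ − μ = ρ(X − μ)
ρ = (T̂ − μ)/(X − μ) = (80.17590 − 97.39) / (75.6 − 97.39) = -17.21410 / -21.79 = 0.79000

0.790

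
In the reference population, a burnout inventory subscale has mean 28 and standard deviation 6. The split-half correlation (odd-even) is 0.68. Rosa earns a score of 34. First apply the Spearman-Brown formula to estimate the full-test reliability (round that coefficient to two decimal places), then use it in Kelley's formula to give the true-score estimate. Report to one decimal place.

Spearman-Brown: ρ = 2r/(1 + r) = 2(0.68)/(1 + 0.68) = 1.360/1.68 = 0.8095 → 0.81
Kelley's formula gives T̂ = 0.81·34 + 0.19·28 = 27.54 + 5.32 = 32.86.

32.9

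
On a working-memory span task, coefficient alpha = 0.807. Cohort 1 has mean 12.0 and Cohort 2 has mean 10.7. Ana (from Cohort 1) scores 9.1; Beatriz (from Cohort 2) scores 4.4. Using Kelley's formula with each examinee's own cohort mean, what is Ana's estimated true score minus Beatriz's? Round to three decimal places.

4.044

T̂_Ana = 0.807(9.1) + 0.193(12.0) = 9.65970
T̂_Beatriz = 0.807(4.4) + 0.193(10.7) = 5.61590
Difference = 9.65970 − 5.61590 = 4.04380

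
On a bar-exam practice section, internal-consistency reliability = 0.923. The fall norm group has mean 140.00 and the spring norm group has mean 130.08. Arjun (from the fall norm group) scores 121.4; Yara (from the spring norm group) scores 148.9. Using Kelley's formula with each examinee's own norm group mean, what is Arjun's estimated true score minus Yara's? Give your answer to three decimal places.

T̂_Arjun = 0.923(121.4) + 0.077(140.00) = 122.83220
T̂_Yara = 0.923(148.9) + 0.077(130.08) = 147.45086
Difference = 122.83220 − 147.45086 = -24.61866

-24.619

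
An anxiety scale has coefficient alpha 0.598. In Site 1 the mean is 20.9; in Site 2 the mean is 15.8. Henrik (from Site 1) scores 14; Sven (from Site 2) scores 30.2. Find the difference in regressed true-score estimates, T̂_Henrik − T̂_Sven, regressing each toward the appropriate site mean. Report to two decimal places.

-7.64

T̂_Henrik = 0.598(14) + 0.402(20.9) = 16.7738
T̂_Sven = 0.598(30.2) + 0.402(15.8) = 24.4112
Difference = 16.7738 − 24.4112 = -7.6374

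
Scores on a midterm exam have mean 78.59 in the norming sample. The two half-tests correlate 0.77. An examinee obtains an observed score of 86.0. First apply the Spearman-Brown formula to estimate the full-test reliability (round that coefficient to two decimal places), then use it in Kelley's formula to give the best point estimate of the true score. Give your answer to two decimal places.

Spearman-Brown: ρ = 2r/(1 + r) = 2(0.77)/(1 + 0.77) = 1.540/1.77 = 0.8701 → 0.87
Kelley's formula gives T̂ = 0.87·86.0 + 0.13·78.59 = 74.820 + 10.2167 = 85.037.

85.04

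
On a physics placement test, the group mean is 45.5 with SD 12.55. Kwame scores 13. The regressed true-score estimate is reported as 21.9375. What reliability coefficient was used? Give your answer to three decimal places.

T̂ = ρX + (1 − ρ)μ  ⇒  T̂ − μ = ρ(X − μ)
ρ = (T̂ − μ)/(X − μ) = (21.9375 − 45.5) / (13 − 45.5) = -23.5625 / -32.5 = 0.72500

0.725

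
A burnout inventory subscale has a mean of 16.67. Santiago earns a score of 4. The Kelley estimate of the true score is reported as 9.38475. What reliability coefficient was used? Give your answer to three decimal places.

T̂ = ρX + (1 − ρ)μ  ⇒  T̂ − μ = ρ(X − μ)
ρ = (T̂ − μ)/(X − μ) = (9.38475 − 16.67) / (4 − 16.67) = -7.28525 / -12.67 = 0.57500

0.575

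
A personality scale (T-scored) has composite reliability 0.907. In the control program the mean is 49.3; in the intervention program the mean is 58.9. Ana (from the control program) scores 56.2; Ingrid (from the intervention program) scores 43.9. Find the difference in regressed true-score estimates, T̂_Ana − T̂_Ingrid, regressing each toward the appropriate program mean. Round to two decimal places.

T̂_Ana = 0.907(56.2) + 0.093(49.3) = 55.5583
T̂_Ingrid = 0.907(43.9) + 0.093(58.9) = 45.2950
Difference = 55.5583 − 45.2950 = 10.2633

10.26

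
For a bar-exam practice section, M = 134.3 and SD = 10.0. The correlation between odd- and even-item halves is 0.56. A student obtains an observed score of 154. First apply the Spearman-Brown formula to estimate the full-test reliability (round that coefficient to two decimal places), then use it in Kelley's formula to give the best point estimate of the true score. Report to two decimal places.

Spearman-Brown: ρ = 2r/(1 + r) = 2(0.56)/(1 + 0.56) = 1.120/1.56 = 0.7179 → 0.72
Kelley's formula gives T̂ = 0.72·154 + 0.28·134.3 = 110.88 + 37.604 = 148.484.

148.48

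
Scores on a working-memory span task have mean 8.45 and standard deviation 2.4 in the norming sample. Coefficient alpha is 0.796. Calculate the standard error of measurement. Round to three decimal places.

1.084

SEM = SD · √(1 − ρ) = 2.4 × √0.204 = 2.4 × 0.4517 = 1.0840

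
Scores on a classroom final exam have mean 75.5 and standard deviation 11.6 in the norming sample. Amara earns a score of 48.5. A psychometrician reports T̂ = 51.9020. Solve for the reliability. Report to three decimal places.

0.874

T̂ = ρX + (1 − ρ)μ  ⇒  T̂ − μ = ρ(X − μ)
ρ = (T̂ − μ)/(X − μ) = (51.9020 − 75.5) / (48.5 − 75.5) = -23.5980 / -27.0 = 0.87400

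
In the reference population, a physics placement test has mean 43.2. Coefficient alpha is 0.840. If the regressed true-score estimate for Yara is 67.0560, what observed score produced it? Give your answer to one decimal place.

71.6

T̂ = ρX + (1 − ρ)μ  ⇒  X = (T̂ − (1 − ρ)μ) / ρ
X = (67.0560 − 0.160 × 43.2) / 0.840 = (67.0560 − 6.9120) / 0.840 = 60.1440 / 0.840 = 71.600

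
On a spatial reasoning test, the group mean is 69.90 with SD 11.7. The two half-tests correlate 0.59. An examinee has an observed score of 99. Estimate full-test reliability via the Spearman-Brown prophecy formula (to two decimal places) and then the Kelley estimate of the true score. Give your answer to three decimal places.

Spearman-Brown: ρ = 2r/(1 + r) = 2(0.59)/(1 + 0.59) = 1.180/1.59 = 0.7421 → 0.74
T̂ = 0.74(99) + 0.26(69.90) = 73.26 + 18.1740 = 91.4340 → 91.434

91.434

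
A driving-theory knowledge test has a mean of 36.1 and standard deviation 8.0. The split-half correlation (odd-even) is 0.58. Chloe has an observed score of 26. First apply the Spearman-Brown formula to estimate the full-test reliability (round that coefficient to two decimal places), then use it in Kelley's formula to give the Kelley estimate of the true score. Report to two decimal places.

28.73

Spearman-Brown: ρ = 2r/(1 + r) = 2(0.58)/(1 + 0.58) = 1.160/1.58 = 0.7342 → 0.73
Kelley's formula gives T̂ = 0.73·26 + 0.27·36.1 = 18.98 + 9.747 = 28.727.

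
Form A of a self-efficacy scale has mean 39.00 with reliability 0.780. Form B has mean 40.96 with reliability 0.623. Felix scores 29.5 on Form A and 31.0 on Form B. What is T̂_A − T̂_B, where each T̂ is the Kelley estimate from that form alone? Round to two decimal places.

-3.16

T̂_A = 0.780(29.5) + 0.220(39.00) = 31.5900
T̂_B = 0.623(31.0) + 0.377(40.96) = 34.7549
T̂_A − T̂_B = -3.1649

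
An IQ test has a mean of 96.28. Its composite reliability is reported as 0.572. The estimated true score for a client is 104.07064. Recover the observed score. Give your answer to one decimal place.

T̂ = ρX + (1 − ρ)μ  ⇒  X = (T̂ − (1 − ρ)μ) / ρ
X = (104.07064 − 0.428 × 96.28) / 0.572 = (104.07064 − 41.20784) / 0.572 = 62.86280 / 0.572 = 109.900

109.9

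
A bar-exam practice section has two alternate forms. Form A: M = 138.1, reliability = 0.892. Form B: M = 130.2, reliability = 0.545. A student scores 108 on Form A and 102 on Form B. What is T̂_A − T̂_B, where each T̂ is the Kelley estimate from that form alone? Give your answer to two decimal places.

-3.58

T̂_A = 0.892(108) + 0.108(138.1) = 111.2508
T̂_B = 0.545(102) + 0.455(130.2) = 114.8310
T̂_A − T̂_B = -3.5802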